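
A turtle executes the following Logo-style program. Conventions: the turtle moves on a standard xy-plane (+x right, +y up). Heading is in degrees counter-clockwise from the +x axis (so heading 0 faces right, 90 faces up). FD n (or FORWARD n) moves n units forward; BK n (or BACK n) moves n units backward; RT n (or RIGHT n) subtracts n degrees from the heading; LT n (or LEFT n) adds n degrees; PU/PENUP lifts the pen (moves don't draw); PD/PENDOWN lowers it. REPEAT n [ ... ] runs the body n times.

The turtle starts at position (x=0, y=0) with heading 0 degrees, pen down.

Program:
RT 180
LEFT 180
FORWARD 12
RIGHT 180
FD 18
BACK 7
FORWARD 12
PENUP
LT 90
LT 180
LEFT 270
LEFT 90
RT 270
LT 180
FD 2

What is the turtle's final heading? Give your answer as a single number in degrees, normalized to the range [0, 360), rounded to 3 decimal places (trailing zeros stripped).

Answer: 0

Derivation:
Executing turtle program step by step:
Start: pos=(0,0), heading=0, pen down
RT 180: heading 0 -> 180
LT 180: heading 180 -> 0
FD 12: (0,0) -> (12,0) [heading=0, draw]
RT 180: heading 0 -> 180
FD 18: (12,0) -> (-6,0) [heading=180, draw]
BK 7: (-6,0) -> (1,0) [heading=180, draw]
FD 12: (1,0) -> (-11,0) [heading=180, draw]
PU: pen up
LT 90: heading 180 -> 270
LT 180: heading 270 -> 90
LT 270: heading 90 -> 0
LT 90: heading 0 -> 90
RT 270: heading 90 -> 180
LT 180: heading 180 -> 0
FD 2: (-11,0) -> (-9,0) [heading=0, move]
Final: pos=(-9,0), heading=0, 4 segment(s) drawn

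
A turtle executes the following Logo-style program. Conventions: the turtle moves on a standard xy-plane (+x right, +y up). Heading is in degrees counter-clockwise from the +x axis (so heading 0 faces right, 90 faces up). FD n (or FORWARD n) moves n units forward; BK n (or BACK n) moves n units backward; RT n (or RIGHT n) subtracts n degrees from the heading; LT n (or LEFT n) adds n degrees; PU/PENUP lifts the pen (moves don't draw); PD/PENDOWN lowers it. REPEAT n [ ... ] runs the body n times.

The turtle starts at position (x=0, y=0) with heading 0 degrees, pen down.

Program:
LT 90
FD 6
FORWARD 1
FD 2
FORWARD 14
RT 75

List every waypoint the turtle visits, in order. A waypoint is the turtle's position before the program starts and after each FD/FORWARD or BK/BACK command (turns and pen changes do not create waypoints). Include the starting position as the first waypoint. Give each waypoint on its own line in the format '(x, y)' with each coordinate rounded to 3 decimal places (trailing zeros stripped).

Answer: (0, 0)
(0, 6)
(0, 7)
(0, 9)
(0, 23)

Derivation:
Executing turtle program step by step:
Start: pos=(0,0), heading=0, pen down
LT 90: heading 0 -> 90
FD 6: (0,0) -> (0,6) [heading=90, draw]
FD 1: (0,6) -> (0,7) [heading=90, draw]
FD 2: (0,7) -> (0,9) [heading=90, draw]
FD 14: (0,9) -> (0,23) [heading=90, draw]
RT 75: heading 90 -> 15
Final: pos=(0,23), heading=15, 4 segment(s) drawn
Waypoints (5 total):
(0, 0)
(0, 6)
(0, 7)
(0, 9)
(0, 23)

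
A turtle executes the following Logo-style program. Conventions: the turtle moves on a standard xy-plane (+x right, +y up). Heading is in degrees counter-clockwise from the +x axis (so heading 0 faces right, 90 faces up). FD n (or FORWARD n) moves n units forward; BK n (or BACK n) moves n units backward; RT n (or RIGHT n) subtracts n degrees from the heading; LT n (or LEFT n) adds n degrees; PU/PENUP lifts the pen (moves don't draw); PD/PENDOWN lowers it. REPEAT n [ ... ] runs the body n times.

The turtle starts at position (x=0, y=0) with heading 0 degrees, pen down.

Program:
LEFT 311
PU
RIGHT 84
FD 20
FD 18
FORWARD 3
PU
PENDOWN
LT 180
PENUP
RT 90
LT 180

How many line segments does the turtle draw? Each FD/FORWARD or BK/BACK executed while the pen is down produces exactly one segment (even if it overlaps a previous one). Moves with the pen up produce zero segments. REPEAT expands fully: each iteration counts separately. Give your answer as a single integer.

Executing turtle program step by step:
Start: pos=(0,0), heading=0, pen down
LT 311: heading 0 -> 311
PU: pen up
RT 84: heading 311 -> 227
FD 20: (0,0) -> (-13.64,-14.627) [heading=227, move]
FD 18: (-13.64,-14.627) -> (-25.916,-27.791) [heading=227, move]
FD 3: (-25.916,-27.791) -> (-27.962,-29.986) [heading=227, move]
PU: pen up
PD: pen down
LT 180: heading 227 -> 47
PU: pen up
RT 90: heading 47 -> 317
LT 180: heading 317 -> 137
Final: pos=(-27.962,-29.986), heading=137, 0 segment(s) drawn
Segments drawn: 0

Answer: 0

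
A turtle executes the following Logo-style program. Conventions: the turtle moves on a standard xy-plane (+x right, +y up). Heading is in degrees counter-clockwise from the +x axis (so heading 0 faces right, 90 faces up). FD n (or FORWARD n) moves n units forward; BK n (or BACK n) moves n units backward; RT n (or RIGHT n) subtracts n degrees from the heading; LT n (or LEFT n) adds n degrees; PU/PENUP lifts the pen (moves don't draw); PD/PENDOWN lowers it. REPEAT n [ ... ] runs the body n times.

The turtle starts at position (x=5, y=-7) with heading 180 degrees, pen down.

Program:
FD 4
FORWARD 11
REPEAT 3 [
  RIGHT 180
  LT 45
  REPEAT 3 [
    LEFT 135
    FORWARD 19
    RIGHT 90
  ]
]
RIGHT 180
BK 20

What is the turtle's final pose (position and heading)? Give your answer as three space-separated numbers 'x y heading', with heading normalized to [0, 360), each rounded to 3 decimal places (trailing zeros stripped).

Answer: -127.305 -104.305 0

Derivation:
Executing turtle program step by step:
Start: pos=(5,-7), heading=180, pen down
FD 4: (5,-7) -> (1,-7) [heading=180, draw]
FD 11: (1,-7) -> (-10,-7) [heading=180, draw]
REPEAT 3 [
  -- iteration 1/3 --
  RT 180: heading 180 -> 0
  LT 45: heading 0 -> 45
  REPEAT 3 [
    -- iteration 1/3 --
    LT 135: heading 45 -> 180
    FD 19: (-10,-7) -> (-29,-7) [heading=180, draw]
    RT 90: heading 180 -> 90
    -- iteration 2/3 --
    LT 135: heading 90 -> 225
    FD 19: (-29,-7) -> (-42.435,-20.435) [heading=225, draw]
    RT 90: heading 225 -> 135
    -- iteration 3/3 --
    LT 135: heading 135 -> 270
    FD 19: (-42.435,-20.435) -> (-42.435,-39.435) [heading=270, draw]
    RT 90: heading 270 -> 180
  ]
  -- iteration 2/3 --
  RT 180: heading 180 -> 0
  LT 45: heading 0 -> 45
  REPEAT 3 [
    -- iteration 1/3 --
    LT 135: heading 45 -> 180
    FD 19: (-42.435,-39.435) -> (-61.435,-39.435) [heading=180, draw]
    RT 90: heading 180 -> 90
    -- iteration 2/3 --
    LT 135: heading 90 -> 225
    FD 19: (-61.435,-39.435) -> (-74.87,-52.87) [heading=225, draw]
    RT 90: heading 225 -> 135
    -- iteration 3/3 --
    LT 135: heading 135 -> 270
    FD 19: (-74.87,-52.87) -> (-74.87,-71.87) [heading=270, draw]
    RT 90: heading 270 -> 180
  ]
  -- iteration 3/3 --
  RT 180: heading 180 -> 0
  LT 45: heading 0 -> 45
  REPEAT 3 [
    -- iteration 1/3 --
    LT 135: heading 45 -> 180
    FD 19: (-74.87,-71.87) -> (-93.87,-71.87) [heading=180, draw]
    RT 90: heading 180 -> 90
    -- iteration 2/3 --
    LT 135: heading 90 -> 225
    FD 19: (-93.87,-71.87) -> (-107.305,-85.305) [heading=225, draw]
    RT 90: heading 225 -> 135
    -- iteration 3/3 --
    LT 135: heading 135 -> 270
    FD 19: (-107.305,-85.305) -> (-107.305,-104.305) [heading=270, draw]
    RT 90: heading 270 -> 180
  ]
]
RT 180: heading 180 -> 0
BK 20: (-107.305,-104.305) -> (-127.305,-104.305) [heading=0, draw]
Final: pos=(-127.305,-104.305), heading=0, 12 segment(s) drawn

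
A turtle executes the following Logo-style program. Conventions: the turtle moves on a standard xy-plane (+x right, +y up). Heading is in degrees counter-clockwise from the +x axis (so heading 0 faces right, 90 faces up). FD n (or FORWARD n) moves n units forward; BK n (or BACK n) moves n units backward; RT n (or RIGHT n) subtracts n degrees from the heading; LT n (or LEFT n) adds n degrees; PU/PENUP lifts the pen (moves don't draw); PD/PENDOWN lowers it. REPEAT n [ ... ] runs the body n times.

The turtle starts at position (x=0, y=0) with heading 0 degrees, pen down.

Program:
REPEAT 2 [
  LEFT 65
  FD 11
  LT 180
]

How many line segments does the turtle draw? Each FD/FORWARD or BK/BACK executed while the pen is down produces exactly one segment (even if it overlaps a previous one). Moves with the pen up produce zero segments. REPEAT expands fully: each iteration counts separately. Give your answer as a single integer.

Executing turtle program step by step:
Start: pos=(0,0), heading=0, pen down
REPEAT 2 [
  -- iteration 1/2 --
  LT 65: heading 0 -> 65
  FD 11: (0,0) -> (4.649,9.969) [heading=65, draw]
  LT 180: heading 65 -> 245
  -- iteration 2/2 --
  LT 65: heading 245 -> 310
  FD 11: (4.649,9.969) -> (11.719,1.543) [heading=310, draw]
  LT 180: heading 310 -> 130
]
Final: pos=(11.719,1.543), heading=130, 2 segment(s) drawn
Segments drawn: 2

Answer: 2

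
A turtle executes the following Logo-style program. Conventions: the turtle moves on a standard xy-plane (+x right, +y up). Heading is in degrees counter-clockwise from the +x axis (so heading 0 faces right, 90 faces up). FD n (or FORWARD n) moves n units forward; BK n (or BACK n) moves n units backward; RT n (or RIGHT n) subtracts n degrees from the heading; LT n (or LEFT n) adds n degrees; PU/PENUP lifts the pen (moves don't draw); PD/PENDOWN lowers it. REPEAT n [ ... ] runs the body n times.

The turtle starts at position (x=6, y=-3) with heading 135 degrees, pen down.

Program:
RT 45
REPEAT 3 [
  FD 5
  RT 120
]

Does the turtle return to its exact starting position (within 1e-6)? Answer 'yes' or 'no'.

Executing turtle program step by step:
Start: pos=(6,-3), heading=135, pen down
RT 45: heading 135 -> 90
REPEAT 3 [
  -- iteration 1/3 --
  FD 5: (6,-3) -> (6,2) [heading=90, draw]
  RT 120: heading 90 -> 330
  -- iteration 2/3 --
  FD 5: (6,2) -> (10.33,-0.5) [heading=330, draw]
  RT 120: heading 330 -> 210
  -- iteration 3/3 --
  FD 5: (10.33,-0.5) -> (6,-3) [heading=210, draw]
  RT 120: heading 210 -> 90
]
Final: pos=(6,-3), heading=90, 3 segment(s) drawn

Start position: (6, -3)
Final position: (6, -3)
Distance = 0; < 1e-6 -> CLOSED

Answer: yes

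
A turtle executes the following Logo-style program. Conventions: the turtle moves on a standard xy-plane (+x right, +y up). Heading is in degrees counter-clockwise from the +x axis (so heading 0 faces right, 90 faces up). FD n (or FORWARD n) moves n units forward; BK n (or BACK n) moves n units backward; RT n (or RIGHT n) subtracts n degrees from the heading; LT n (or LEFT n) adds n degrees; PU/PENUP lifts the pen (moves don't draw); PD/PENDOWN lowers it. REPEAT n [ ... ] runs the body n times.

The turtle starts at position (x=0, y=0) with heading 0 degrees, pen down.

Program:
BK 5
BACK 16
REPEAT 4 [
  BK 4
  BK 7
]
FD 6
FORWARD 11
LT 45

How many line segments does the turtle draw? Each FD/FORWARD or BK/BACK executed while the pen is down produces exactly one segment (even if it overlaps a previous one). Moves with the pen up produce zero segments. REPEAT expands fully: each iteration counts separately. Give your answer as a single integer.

Answer: 12

Derivation:
Executing turtle program step by step:
Start: pos=(0,0), heading=0, pen down
BK 5: (0,0) -> (-5,0) [heading=0, draw]
BK 16: (-5,0) -> (-21,0) [heading=0, draw]
REPEAT 4 [
  -- iteration 1/4 --
  BK 4: (-21,0) -> (-25,0) [heading=0, draw]
  BK 7: (-25,0) -> (-32,0) [heading=0, draw]
  -- iteration 2/4 --
  BK 4: (-32,0) -> (-36,0) [heading=0, draw]
  BK 7: (-36,0) -> (-43,0) [heading=0, draw]
  -- iteration 3/4 --
  BK 4: (-43,0) -> (-47,0) [heading=0, draw]
  BK 7: (-47,0) -> (-54,0) [heading=0, draw]
  -- iteration 4/4 --
  BK 4: (-54,0) -> (-58,0) [heading=0, draw]
  BK 7: (-58,0) -> (-65,0) [heading=0, draw]
]
FD 6: (-65,0) -> (-59,0) [heading=0, draw]
FD 11: (-59,0) -> (-48,0) [heading=0, draw]
LT 45: heading 0 -> 45
Final: pos=(-48,0), heading=45, 12 segment(s) drawn
Segments drawn: 12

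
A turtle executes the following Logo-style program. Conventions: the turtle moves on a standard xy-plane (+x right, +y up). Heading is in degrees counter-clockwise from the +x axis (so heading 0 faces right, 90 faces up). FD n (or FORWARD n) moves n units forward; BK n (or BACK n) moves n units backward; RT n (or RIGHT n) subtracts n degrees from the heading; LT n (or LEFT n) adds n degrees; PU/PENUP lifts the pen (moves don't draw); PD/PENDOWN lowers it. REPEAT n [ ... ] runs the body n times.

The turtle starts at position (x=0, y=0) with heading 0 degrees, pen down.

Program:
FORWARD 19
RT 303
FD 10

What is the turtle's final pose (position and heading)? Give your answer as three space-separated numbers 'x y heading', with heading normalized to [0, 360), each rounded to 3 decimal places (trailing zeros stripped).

Executing turtle program step by step:
Start: pos=(0,0), heading=0, pen down
FD 19: (0,0) -> (19,0) [heading=0, draw]
RT 303: heading 0 -> 57
FD 10: (19,0) -> (24.446,8.387) [heading=57, draw]
Final: pos=(24.446,8.387), heading=57, 2 segment(s) drawn

Answer: 24.446 8.387 57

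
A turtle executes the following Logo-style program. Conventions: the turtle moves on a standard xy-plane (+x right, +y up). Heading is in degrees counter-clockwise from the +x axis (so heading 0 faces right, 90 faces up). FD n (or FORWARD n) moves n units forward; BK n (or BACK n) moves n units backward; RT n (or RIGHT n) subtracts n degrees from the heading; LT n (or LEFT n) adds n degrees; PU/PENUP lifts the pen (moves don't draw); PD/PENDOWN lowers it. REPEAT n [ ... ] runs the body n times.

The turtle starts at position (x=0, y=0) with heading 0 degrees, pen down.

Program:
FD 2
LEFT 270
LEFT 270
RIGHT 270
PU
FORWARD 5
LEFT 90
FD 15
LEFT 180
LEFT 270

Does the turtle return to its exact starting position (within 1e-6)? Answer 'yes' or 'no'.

Executing turtle program step by step:
Start: pos=(0,0), heading=0, pen down
FD 2: (0,0) -> (2,0) [heading=0, draw]
LT 270: heading 0 -> 270
LT 270: heading 270 -> 180
RT 270: heading 180 -> 270
PU: pen up
FD 5: (2,0) -> (2,-5) [heading=270, move]
LT 90: heading 270 -> 0
FD 15: (2,-5) -> (17,-5) [heading=0, move]
LT 180: heading 0 -> 180
LT 270: heading 180 -> 90
Final: pos=(17,-5), heading=90, 1 segment(s) drawn

Start position: (0, 0)
Final position: (17, -5)
Distance = 17.72; >= 1e-6 -> NOT closed

Answer: no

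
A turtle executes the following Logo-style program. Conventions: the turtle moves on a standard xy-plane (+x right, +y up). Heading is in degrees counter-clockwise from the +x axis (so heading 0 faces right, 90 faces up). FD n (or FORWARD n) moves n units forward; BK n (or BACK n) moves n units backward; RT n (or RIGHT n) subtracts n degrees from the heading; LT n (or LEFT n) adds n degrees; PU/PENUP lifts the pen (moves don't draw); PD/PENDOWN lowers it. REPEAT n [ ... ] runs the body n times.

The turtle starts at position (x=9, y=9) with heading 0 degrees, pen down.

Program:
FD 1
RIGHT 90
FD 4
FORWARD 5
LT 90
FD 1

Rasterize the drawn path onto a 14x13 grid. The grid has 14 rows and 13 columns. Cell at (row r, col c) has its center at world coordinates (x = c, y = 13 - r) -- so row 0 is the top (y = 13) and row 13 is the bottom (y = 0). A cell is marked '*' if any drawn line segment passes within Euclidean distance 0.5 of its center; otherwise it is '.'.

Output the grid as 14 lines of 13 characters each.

Segment 0: (9,9) -> (10,9)
Segment 1: (10,9) -> (10,5)
Segment 2: (10,5) -> (10,0)
Segment 3: (10,0) -> (11,0)

Answer: .............
.............
.............
.............
.........**..
..........*..
..........*..
..........*..
..........*..
..........*..
..........*..
..........*..
..........*..
..........**.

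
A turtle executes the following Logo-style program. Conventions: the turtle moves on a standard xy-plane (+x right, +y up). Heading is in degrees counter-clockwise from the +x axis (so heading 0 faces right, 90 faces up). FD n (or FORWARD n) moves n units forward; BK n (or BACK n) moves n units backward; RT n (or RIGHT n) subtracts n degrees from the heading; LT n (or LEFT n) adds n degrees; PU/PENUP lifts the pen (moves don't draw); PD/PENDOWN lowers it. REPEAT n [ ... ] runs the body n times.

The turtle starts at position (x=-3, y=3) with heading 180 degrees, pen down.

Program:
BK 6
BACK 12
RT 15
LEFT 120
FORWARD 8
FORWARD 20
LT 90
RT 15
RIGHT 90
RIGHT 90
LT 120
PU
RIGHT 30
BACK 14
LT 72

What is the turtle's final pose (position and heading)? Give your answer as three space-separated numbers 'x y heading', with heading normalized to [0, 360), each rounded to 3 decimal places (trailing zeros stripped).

Answer: 22.247 -10.046 342

Derivation:
Executing turtle program step by step:
Start: pos=(-3,3), heading=180, pen down
BK 6: (-3,3) -> (3,3) [heading=180, draw]
BK 12: (3,3) -> (15,3) [heading=180, draw]
RT 15: heading 180 -> 165
LT 120: heading 165 -> 285
FD 8: (15,3) -> (17.071,-4.727) [heading=285, draw]
FD 20: (17.071,-4.727) -> (22.247,-24.046) [heading=285, draw]
LT 90: heading 285 -> 15
RT 15: heading 15 -> 0
RT 90: heading 0 -> 270
RT 90: heading 270 -> 180
LT 120: heading 180 -> 300
PU: pen up
RT 30: heading 300 -> 270
BK 14: (22.247,-24.046) -> (22.247,-10.046) [heading=270, move]
LT 72: heading 270 -> 342
Final: pos=(22.247,-10.046), heading=342, 4 segment(s) drawn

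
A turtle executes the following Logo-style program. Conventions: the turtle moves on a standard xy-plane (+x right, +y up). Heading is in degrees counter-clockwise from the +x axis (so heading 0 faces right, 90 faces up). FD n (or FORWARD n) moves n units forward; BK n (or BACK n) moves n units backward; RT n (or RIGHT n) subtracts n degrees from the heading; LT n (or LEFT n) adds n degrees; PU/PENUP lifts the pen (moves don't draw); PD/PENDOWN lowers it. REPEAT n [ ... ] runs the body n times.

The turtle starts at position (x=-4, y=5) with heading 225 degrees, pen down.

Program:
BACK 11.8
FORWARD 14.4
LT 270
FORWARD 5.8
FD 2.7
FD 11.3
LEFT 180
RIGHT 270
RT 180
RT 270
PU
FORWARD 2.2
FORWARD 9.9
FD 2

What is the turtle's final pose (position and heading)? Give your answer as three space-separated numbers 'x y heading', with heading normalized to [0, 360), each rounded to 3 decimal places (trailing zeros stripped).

Executing turtle program step by step:
Start: pos=(-4,5), heading=225, pen down
BK 11.8: (-4,5) -> (4.344,13.344) [heading=225, draw]
FD 14.4: (4.344,13.344) -> (-5.838,3.162) [heading=225, draw]
LT 270: heading 225 -> 135
FD 5.8: (-5.838,3.162) -> (-9.94,7.263) [heading=135, draw]
FD 2.7: (-9.94,7.263) -> (-11.849,9.172) [heading=135, draw]
FD 11.3: (-11.849,9.172) -> (-19.839,17.162) [heading=135, draw]
LT 180: heading 135 -> 315
RT 270: heading 315 -> 45
RT 180: heading 45 -> 225
RT 270: heading 225 -> 315
PU: pen up
FD 2.2: (-19.839,17.162) -> (-18.284,15.607) [heading=315, move]
FD 9.9: (-18.284,15.607) -> (-11.283,8.606) [heading=315, move]
FD 2: (-11.283,8.606) -> (-9.869,7.192) [heading=315, move]
Final: pos=(-9.869,7.192), heading=315, 5 segment(s) drawn

Answer: -9.869 7.192 315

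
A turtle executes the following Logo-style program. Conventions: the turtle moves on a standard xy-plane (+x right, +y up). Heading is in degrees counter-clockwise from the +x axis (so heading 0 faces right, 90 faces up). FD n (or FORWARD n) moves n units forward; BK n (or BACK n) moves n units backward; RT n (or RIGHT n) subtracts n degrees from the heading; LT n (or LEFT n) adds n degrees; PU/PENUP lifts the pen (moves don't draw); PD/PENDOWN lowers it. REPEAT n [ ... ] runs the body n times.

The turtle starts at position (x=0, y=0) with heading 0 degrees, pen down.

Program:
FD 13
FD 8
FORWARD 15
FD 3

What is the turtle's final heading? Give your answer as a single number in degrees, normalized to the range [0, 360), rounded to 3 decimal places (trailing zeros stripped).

Answer: 0

Derivation:
Executing turtle program step by step:
Start: pos=(0,0), heading=0, pen down
FD 13: (0,0) -> (13,0) [heading=0, draw]
FD 8: (13,0) -> (21,0) [heading=0, draw]
FD 15: (21,0) -> (36,0) [heading=0, draw]
FD 3: (36,0) -> (39,0) [heading=0, draw]
Final: pos=(39,0), heading=0, 4 segment(s) drawn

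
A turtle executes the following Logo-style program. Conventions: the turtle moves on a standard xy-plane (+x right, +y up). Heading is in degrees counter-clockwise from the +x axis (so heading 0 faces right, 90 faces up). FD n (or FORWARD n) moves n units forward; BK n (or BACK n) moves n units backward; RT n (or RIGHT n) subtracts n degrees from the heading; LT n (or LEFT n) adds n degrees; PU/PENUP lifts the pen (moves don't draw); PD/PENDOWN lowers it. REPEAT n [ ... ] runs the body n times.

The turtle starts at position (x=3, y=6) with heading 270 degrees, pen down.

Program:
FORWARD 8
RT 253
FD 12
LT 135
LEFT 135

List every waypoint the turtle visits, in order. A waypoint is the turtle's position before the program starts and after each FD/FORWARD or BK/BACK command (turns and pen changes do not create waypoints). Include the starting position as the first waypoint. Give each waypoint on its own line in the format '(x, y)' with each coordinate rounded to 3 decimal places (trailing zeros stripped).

Answer: (3, 6)
(3, -2)
(14.476, 1.508)

Derivation:
Executing turtle program step by step:
Start: pos=(3,6), heading=270, pen down
FD 8: (3,6) -> (3,-2) [heading=270, draw]
RT 253: heading 270 -> 17
FD 12: (3,-2) -> (14.476,1.508) [heading=17, draw]
LT 135: heading 17 -> 152
LT 135: heading 152 -> 287
Final: pos=(14.476,1.508), heading=287, 2 segment(s) drawn
Waypoints (3 total):
(3, 6)
(3, -2)
(14.476, 1.508)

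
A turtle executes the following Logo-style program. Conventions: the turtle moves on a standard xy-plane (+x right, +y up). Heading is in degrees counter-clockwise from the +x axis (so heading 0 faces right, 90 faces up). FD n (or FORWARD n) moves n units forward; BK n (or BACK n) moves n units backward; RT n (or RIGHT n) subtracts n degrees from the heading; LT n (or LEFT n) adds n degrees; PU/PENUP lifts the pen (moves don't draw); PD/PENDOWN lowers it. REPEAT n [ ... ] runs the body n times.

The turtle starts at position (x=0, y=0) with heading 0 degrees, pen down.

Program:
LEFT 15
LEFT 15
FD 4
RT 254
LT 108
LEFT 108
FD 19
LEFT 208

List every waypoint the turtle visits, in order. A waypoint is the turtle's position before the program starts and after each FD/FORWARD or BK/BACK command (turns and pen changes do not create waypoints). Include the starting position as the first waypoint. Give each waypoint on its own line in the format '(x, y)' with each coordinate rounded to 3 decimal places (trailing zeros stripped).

Executing turtle program step by step:
Start: pos=(0,0), heading=0, pen down
LT 15: heading 0 -> 15
LT 15: heading 15 -> 30
FD 4: (0,0) -> (3.464,2) [heading=30, draw]
RT 254: heading 30 -> 136
LT 108: heading 136 -> 244
LT 108: heading 244 -> 352
FD 19: (3.464,2) -> (22.279,-0.644) [heading=352, draw]
LT 208: heading 352 -> 200
Final: pos=(22.279,-0.644), heading=200, 2 segment(s) drawn
Waypoints (3 total):
(0, 0)
(3.464, 2)
(22.279, -0.644)

Answer: (0, 0)
(3.464, 2)
(22.279, -0.644)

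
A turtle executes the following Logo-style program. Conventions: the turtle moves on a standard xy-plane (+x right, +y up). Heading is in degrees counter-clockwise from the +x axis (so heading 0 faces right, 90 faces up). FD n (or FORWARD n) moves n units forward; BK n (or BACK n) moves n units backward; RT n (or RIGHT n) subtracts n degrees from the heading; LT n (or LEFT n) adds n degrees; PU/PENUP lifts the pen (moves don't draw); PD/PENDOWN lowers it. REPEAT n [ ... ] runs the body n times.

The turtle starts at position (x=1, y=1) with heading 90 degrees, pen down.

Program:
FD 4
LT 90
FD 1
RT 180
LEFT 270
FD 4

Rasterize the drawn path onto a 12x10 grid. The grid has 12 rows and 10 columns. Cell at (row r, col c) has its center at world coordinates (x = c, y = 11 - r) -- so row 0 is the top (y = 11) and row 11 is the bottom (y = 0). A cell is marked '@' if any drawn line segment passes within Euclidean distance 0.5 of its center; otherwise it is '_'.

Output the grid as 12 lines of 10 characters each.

Segment 0: (1,1) -> (1,5)
Segment 1: (1,5) -> (0,5)
Segment 2: (0,5) -> (-0,1)

Answer: __________
__________
__________
__________
__________
__________
@@________
@@________
@@________
@@________
@@________
__________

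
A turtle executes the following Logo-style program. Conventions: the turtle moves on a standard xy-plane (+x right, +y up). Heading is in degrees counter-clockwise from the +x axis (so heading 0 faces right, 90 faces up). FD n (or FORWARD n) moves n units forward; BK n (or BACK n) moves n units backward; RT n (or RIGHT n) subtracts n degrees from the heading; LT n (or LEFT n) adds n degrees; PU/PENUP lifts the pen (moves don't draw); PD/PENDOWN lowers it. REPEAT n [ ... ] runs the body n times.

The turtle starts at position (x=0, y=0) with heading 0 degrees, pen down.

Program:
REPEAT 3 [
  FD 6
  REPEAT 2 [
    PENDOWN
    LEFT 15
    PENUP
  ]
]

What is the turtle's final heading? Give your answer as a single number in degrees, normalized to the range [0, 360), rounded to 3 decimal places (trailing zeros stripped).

Answer: 90

Derivation:
Executing turtle program step by step:
Start: pos=(0,0), heading=0, pen down
REPEAT 3 [
  -- iteration 1/3 --
  FD 6: (0,0) -> (6,0) [heading=0, draw]
  REPEAT 2 [
    -- iteration 1/2 --
    PD: pen down
    LT 15: heading 0 -> 15
    PU: pen up
    -- iteration 2/2 --
    PD: pen down
    LT 15: heading 15 -> 30
    PU: pen up
  ]
  -- iteration 2/3 --
  FD 6: (6,0) -> (11.196,3) [heading=30, move]
  REPEAT 2 [
    -- iteration 1/2 --
    PD: pen down
    LT 15: heading 30 -> 45
    PU: pen up
    -- iteration 2/2 --
    PD: pen down
    LT 15: heading 45 -> 60
    PU: pen up
  ]
  -- iteration 3/3 --
  FD 6: (11.196,3) -> (14.196,8.196) [heading=60, move]
  REPEAT 2 [
    -- iteration 1/2 --
    PD: pen down
    LT 15: heading 60 -> 75
    PU: pen up
    -- iteration 2/2 --
    PD: pen down
    LT 15: heading 75 -> 90
    PU: pen up
  ]
]
Final: pos=(14.196,8.196), heading=90, 1 segment(s) drawn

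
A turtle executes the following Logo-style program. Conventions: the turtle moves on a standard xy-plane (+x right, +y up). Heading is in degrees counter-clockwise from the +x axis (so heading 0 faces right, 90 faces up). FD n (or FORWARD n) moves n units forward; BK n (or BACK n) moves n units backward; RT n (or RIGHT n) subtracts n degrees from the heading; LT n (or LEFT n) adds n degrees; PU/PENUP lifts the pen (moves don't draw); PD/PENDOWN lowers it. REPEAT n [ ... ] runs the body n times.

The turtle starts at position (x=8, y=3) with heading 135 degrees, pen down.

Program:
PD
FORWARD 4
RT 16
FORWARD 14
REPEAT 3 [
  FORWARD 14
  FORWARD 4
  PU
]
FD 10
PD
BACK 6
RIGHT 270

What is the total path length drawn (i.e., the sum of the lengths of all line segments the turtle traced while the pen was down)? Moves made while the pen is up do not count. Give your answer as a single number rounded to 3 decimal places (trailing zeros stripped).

Answer: 42

Derivation:
Executing turtle program step by step:
Start: pos=(8,3), heading=135, pen down
PD: pen down
FD 4: (8,3) -> (5.172,5.828) [heading=135, draw]
RT 16: heading 135 -> 119
FD 14: (5.172,5.828) -> (-1.616,18.073) [heading=119, draw]
REPEAT 3 [
  -- iteration 1/3 --
  FD 14: (-1.616,18.073) -> (-8.403,30.318) [heading=119, draw]
  FD 4: (-8.403,30.318) -> (-10.342,33.816) [heading=119, draw]
  PU: pen up
  -- iteration 2/3 --
  FD 14: (-10.342,33.816) -> (-17.13,46.061) [heading=119, move]
  FD 4: (-17.13,46.061) -> (-19.069,49.559) [heading=119, move]
  PU: pen up
  -- iteration 3/3 --
  FD 14: (-19.069,49.559) -> (-25.856,61.804) [heading=119, move]
  FD 4: (-25.856,61.804) -> (-27.795,65.303) [heading=119, move]
  PU: pen up
]
FD 10: (-27.795,65.303) -> (-32.644,74.049) [heading=119, move]
PD: pen down
BK 6: (-32.644,74.049) -> (-29.735,68.801) [heading=119, draw]
RT 270: heading 119 -> 209
Final: pos=(-29.735,68.801), heading=209, 5 segment(s) drawn

Segment lengths:
  seg 1: (8,3) -> (5.172,5.828), length = 4
  seg 2: (5.172,5.828) -> (-1.616,18.073), length = 14
  seg 3: (-1.616,18.073) -> (-8.403,30.318), length = 14
  seg 4: (-8.403,30.318) -> (-10.342,33.816), length = 4
  seg 5: (-32.644,74.049) -> (-29.735,68.801), length = 6
Total = 42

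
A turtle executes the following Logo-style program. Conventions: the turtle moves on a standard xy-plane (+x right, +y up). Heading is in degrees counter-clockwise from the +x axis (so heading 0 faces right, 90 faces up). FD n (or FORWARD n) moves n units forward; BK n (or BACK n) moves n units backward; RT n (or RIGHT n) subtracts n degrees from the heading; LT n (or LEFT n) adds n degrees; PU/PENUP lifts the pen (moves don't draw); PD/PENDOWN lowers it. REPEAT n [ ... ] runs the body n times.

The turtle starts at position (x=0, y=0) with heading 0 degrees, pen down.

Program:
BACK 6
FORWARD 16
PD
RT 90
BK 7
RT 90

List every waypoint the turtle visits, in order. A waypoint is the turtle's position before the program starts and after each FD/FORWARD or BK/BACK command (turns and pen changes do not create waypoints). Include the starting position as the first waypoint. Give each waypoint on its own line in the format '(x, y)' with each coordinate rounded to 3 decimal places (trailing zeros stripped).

Answer: (0, 0)
(-6, 0)
(10, 0)
(10, 7)

Derivation:
Executing turtle program step by step:
Start: pos=(0,0), heading=0, pen down
BK 6: (0,0) -> (-6,0) [heading=0, draw]
FD 16: (-6,0) -> (10,0) [heading=0, draw]
PD: pen down
RT 90: heading 0 -> 270
BK 7: (10,0) -> (10,7) [heading=270, draw]
RT 90: heading 270 -> 180
Final: pos=(10,7), heading=180, 3 segment(s) drawn
Waypoints (4 total):
(0, 0)
(-6, 0)
(10, 0)
(10, 7)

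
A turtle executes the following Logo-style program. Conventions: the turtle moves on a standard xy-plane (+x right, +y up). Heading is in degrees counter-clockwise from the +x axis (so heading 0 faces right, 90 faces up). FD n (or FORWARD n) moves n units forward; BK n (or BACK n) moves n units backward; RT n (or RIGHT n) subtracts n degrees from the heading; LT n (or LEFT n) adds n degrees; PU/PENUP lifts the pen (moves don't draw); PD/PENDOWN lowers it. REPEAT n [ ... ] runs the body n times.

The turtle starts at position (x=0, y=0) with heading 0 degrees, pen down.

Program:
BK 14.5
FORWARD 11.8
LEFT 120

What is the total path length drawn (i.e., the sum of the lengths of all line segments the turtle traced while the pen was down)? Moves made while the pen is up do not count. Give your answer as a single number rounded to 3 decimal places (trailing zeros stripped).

Executing turtle program step by step:
Start: pos=(0,0), heading=0, pen down
BK 14.5: (0,0) -> (-14.5,0) [heading=0, draw]
FD 11.8: (-14.5,0) -> (-2.7,0) [heading=0, draw]
LT 120: heading 0 -> 120
Final: pos=(-2.7,0), heading=120, 2 segment(s) drawn

Segment lengths:
  seg 1: (0,0) -> (-14.5,0), length = 14.5
  seg 2: (-14.5,0) -> (-2.7,0), length = 11.8
Total = 26.3

Answer: 26.3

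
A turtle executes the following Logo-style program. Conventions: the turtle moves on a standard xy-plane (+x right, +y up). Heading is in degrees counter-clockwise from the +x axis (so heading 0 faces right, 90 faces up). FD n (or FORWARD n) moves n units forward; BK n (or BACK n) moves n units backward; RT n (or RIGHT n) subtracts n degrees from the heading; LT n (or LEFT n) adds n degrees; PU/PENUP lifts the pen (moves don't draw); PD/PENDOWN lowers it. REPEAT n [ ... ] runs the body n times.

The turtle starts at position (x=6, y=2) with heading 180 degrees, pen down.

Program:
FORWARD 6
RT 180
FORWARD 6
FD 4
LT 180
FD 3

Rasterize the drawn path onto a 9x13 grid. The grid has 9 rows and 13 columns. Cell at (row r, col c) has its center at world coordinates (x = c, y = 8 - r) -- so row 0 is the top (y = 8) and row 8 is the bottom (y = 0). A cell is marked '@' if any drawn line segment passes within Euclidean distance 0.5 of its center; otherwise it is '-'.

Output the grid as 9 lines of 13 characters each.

Answer: -------------
-------------
-------------
-------------
-------------
-------------
@@@@@@@@@@@--
-------------
-------------

Derivation:
Segment 0: (6,2) -> (0,2)
Segment 1: (0,2) -> (6,2)
Segment 2: (6,2) -> (10,2)
Segment 3: (10,2) -> (7,2)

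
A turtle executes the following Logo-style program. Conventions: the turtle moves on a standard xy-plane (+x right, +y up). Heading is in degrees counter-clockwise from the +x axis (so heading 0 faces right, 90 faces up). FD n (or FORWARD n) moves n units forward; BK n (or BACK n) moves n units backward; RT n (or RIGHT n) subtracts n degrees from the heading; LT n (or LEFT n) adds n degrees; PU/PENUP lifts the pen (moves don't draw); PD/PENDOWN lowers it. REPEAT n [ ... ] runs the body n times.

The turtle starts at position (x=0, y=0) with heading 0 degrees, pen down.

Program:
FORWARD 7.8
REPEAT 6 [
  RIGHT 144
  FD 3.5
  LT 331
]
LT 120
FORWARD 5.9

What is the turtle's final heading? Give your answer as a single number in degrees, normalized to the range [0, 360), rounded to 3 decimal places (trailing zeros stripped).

Answer: 162

Derivation:
Executing turtle program step by step:
Start: pos=(0,0), heading=0, pen down
FD 7.8: (0,0) -> (7.8,0) [heading=0, draw]
REPEAT 6 [
  -- iteration 1/6 --
  RT 144: heading 0 -> 216
  FD 3.5: (7.8,0) -> (4.968,-2.057) [heading=216, draw]
  LT 331: heading 216 -> 187
  -- iteration 2/6 --
  RT 144: heading 187 -> 43
  FD 3.5: (4.968,-2.057) -> (7.528,0.33) [heading=43, draw]
  LT 331: heading 43 -> 14
  -- iteration 3/6 --
  RT 144: heading 14 -> 230
  FD 3.5: (7.528,0.33) -> (5.278,-2.351) [heading=230, draw]
  LT 331: heading 230 -> 201
  -- iteration 4/6 --
  RT 144: heading 201 -> 57
  FD 3.5: (5.278,-2.351) -> (7.185,0.584) [heading=57, draw]
  LT 331: heading 57 -> 28
  -- iteration 5/6 --
  RT 144: heading 28 -> 244
  FD 3.5: (7.185,0.584) -> (5.65,-2.562) [heading=244, draw]
  LT 331: heading 244 -> 215
  -- iteration 6/6 --
  RT 144: heading 215 -> 71
  FD 3.5: (5.65,-2.562) -> (6.79,0.747) [heading=71, draw]
  LT 331: heading 71 -> 42
]
LT 120: heading 42 -> 162
FD 5.9: (6.79,0.747) -> (1.179,2.571) [heading=162, draw]
Final: pos=(1.179,2.571), heading=162, 8 segment(s) drawn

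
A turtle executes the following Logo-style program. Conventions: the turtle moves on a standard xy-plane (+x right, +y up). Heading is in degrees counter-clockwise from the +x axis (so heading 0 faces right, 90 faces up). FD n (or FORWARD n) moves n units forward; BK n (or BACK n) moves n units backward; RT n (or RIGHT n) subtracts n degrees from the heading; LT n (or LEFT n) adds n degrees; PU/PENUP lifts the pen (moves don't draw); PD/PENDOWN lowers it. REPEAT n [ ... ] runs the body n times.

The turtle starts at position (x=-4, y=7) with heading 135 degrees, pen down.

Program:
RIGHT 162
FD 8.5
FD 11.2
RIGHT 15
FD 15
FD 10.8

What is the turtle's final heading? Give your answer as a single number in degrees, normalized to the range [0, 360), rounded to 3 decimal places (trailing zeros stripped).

Answer: 318

Derivation:
Executing turtle program step by step:
Start: pos=(-4,7), heading=135, pen down
RT 162: heading 135 -> 333
FD 8.5: (-4,7) -> (3.574,3.141) [heading=333, draw]
FD 11.2: (3.574,3.141) -> (13.553,-1.944) [heading=333, draw]
RT 15: heading 333 -> 318
FD 15: (13.553,-1.944) -> (24.7,-11.981) [heading=318, draw]
FD 10.8: (24.7,-11.981) -> (32.726,-19.207) [heading=318, draw]
Final: pos=(32.726,-19.207), heading=318, 4 segment(s) drawn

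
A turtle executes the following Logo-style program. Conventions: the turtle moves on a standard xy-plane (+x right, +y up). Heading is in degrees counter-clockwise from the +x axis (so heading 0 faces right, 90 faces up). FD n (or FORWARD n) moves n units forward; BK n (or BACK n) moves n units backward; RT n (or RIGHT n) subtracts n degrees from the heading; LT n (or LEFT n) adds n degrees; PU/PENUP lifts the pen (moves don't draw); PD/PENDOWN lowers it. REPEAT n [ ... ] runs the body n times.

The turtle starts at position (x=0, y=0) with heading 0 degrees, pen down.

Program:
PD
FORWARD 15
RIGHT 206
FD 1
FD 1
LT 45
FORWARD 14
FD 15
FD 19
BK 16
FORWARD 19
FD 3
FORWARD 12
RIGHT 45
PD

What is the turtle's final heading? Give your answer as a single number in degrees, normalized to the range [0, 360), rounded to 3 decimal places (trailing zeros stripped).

Executing turtle program step by step:
Start: pos=(0,0), heading=0, pen down
PD: pen down
FD 15: (0,0) -> (15,0) [heading=0, draw]
RT 206: heading 0 -> 154
FD 1: (15,0) -> (14.101,0.438) [heading=154, draw]
FD 1: (14.101,0.438) -> (13.202,0.877) [heading=154, draw]
LT 45: heading 154 -> 199
FD 14: (13.202,0.877) -> (-0.035,-3.681) [heading=199, draw]
FD 15: (-0.035,-3.681) -> (-14.218,-8.565) [heading=199, draw]
FD 19: (-14.218,-8.565) -> (-32.182,-14.751) [heading=199, draw]
BK 16: (-32.182,-14.751) -> (-17.054,-9.541) [heading=199, draw]
FD 19: (-17.054,-9.541) -> (-35.019,-15.727) [heading=199, draw]
FD 3: (-35.019,-15.727) -> (-37.856,-16.704) [heading=199, draw]
FD 12: (-37.856,-16.704) -> (-49.202,-20.611) [heading=199, draw]
RT 45: heading 199 -> 154
PD: pen down
Final: pos=(-49.202,-20.611), heading=154, 10 segment(s) drawn

Answer: 154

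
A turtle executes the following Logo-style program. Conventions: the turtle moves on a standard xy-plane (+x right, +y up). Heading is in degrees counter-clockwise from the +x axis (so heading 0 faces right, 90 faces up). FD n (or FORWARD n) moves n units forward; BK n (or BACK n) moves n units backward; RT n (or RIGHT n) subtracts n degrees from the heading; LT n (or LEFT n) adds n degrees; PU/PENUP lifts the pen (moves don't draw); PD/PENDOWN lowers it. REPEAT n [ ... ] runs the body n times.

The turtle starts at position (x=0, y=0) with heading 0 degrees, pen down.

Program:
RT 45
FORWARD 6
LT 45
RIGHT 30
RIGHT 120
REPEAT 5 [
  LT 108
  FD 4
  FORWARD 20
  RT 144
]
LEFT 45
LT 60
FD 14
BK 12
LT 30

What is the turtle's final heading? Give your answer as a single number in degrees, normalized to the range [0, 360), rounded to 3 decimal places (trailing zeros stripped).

Answer: 165

Derivation:
Executing turtle program step by step:
Start: pos=(0,0), heading=0, pen down
RT 45: heading 0 -> 315
FD 6: (0,0) -> (4.243,-4.243) [heading=315, draw]
LT 45: heading 315 -> 0
RT 30: heading 0 -> 330
RT 120: heading 330 -> 210
REPEAT 5 [
  -- iteration 1/5 --
  LT 108: heading 210 -> 318
  FD 4: (4.243,-4.243) -> (7.215,-6.919) [heading=318, draw]
  FD 20: (7.215,-6.919) -> (22.078,-20.302) [heading=318, draw]
  RT 144: heading 318 -> 174
  -- iteration 2/5 --
  LT 108: heading 174 -> 282
  FD 4: (22.078,-20.302) -> (22.91,-24.214) [heading=282, draw]
  FD 20: (22.91,-24.214) -> (27.068,-43.777) [heading=282, draw]
  RT 144: heading 282 -> 138
  -- iteration 3/5 --
  LT 108: heading 138 -> 246
  FD 4: (27.068,-43.777) -> (25.441,-47.431) [heading=246, draw]
  FD 20: (25.441,-47.431) -> (17.306,-65.702) [heading=246, draw]
  RT 144: heading 246 -> 102
  -- iteration 4/5 --
  LT 108: heading 102 -> 210
  FD 4: (17.306,-65.702) -> (13.842,-67.702) [heading=210, draw]
  FD 20: (13.842,-67.702) -> (-3.478,-77.702) [heading=210, draw]
  RT 144: heading 210 -> 66
  -- iteration 5/5 --
  LT 108: heading 66 -> 174
  FD 4: (-3.478,-77.702) -> (-7.456,-77.284) [heading=174, draw]
  FD 20: (-7.456,-77.284) -> (-27.347,-75.194) [heading=174, draw]
  RT 144: heading 174 -> 30
]
LT 45: heading 30 -> 75
LT 60: heading 75 -> 135
FD 14: (-27.347,-75.194) -> (-37.246,-65.294) [heading=135, draw]
BK 12: (-37.246,-65.294) -> (-28.761,-73.78) [heading=135, draw]
LT 30: heading 135 -> 165
Final: pos=(-28.761,-73.78), heading=165, 13 segment(s) drawn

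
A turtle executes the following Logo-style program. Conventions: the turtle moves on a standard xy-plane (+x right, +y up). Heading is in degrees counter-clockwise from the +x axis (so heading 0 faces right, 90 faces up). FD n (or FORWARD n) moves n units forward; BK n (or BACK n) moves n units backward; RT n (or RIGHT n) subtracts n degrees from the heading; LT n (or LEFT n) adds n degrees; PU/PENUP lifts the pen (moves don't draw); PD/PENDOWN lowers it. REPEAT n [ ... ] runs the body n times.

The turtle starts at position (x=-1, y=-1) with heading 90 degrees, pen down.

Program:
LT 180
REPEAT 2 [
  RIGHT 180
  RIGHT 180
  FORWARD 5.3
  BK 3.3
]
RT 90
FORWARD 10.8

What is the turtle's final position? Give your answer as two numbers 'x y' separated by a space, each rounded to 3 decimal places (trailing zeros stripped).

Executing turtle program step by step:
Start: pos=(-1,-1), heading=90, pen down
LT 180: heading 90 -> 270
REPEAT 2 [
  -- iteration 1/2 --
  RT 180: heading 270 -> 90
  RT 180: heading 90 -> 270
  FD 5.3: (-1,-1) -> (-1,-6.3) [heading=270, draw]
  BK 3.3: (-1,-6.3) -> (-1,-3) [heading=270, draw]
  -- iteration 2/2 --
  RT 180: heading 270 -> 90
  RT 180: heading 90 -> 270
  FD 5.3: (-1,-3) -> (-1,-8.3) [heading=270, draw]
  BK 3.3: (-1,-8.3) -> (-1,-5) [heading=270, draw]
]
RT 90: heading 270 -> 180
FD 10.8: (-1,-5) -> (-11.8,-5) [heading=180, draw]
Final: pos=(-11.8,-5), heading=180, 5 segment(s) drawn

Answer: -11.8 -5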